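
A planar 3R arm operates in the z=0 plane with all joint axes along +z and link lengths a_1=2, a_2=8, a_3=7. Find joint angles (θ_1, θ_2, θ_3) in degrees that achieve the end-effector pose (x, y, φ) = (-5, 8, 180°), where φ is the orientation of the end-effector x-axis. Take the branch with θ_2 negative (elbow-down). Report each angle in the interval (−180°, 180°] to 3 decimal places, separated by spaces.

wrist centre = target − a_3·(cos φ, sin φ) = (2.0000, 8.0000)
cos θ_2 = (68.0000−2²−8²)/(2·2·8) = -0.0000; θ_2 = -90.0000° (elbow-down)
β = atan2(8.0000,2.0000) = 75.9638°; ψ = atan2(-8.0000,2.0000) = -75.9638°
θ_1 = β − ψ = 151.9275°
θ_3 = φ − θ_1 − θ_2 = 118.0725° (wrapped to (-180°,180°])

151.928 -90.000 118.072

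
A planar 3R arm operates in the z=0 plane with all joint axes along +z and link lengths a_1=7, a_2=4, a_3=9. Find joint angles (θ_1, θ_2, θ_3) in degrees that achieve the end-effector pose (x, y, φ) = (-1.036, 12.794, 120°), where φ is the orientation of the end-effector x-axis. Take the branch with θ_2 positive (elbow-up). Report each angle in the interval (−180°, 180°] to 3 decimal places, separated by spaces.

20.569 120.004 -20.573

wrist centre = target − a_3·(cos φ, sin φ) = (3.4640, 4.9998)
cos θ_2 = (36.9970−7²−4²)/(2·7·4) = -0.5001; θ_2 = 120.0035° (elbow-up)
β = atan2(4.9998,3.4640) = 55.2846°; ψ = atan2(3.4640,4.9998) = 34.7152°
θ_1 = β − ψ = 20.5694°
θ_3 = φ − θ_1 − θ_2 = -20.5729° (wrapped to (-180°,180°])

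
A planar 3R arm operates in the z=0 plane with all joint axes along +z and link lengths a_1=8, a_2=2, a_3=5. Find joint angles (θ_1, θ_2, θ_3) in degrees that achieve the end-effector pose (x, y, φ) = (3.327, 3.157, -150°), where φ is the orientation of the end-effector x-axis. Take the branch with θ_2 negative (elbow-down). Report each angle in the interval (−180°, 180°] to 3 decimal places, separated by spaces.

wrist centre = target − a_3·(cos φ, sin φ) = (7.6571, 5.6570)
cos θ_2 = (90.6332−8²−2²)/(2·8·2) = 0.7073; θ_2 = -44.9852° (elbow-down)
β = atan2(5.6570,7.6571) = 36.4566°; ψ = atan2(-1.4138,9.4146) = -8.5407°
θ_1 = β − ψ = 44.9972°
θ_3 = φ − θ_1 − θ_2 = -150.0120° (wrapped to (-180°,180°])

44.997 -44.985 -150.012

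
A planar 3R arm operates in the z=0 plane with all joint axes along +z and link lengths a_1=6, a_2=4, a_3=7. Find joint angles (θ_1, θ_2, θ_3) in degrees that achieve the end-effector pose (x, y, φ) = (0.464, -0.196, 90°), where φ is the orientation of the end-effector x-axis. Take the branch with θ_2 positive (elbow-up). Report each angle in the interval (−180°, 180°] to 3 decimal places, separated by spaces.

-120.002 90.003 119.999

wrist centre = target − a_3·(cos φ, sin φ) = (0.4640, -7.1960)
cos θ_2 = (51.9977−6²−4²)/(2·6·4) = -0.0000; θ_2 = 90.0027° (elbow-up)
β = atan2(-7.1960,0.4640) = -86.3107°; ψ = atan2(4.0000,5.9998) = 33.6909°
θ_1 = β − ψ = -120.0016°
θ_3 = φ − θ_1 − θ_2 = 119.9988° (wrapped to (-180°,180°])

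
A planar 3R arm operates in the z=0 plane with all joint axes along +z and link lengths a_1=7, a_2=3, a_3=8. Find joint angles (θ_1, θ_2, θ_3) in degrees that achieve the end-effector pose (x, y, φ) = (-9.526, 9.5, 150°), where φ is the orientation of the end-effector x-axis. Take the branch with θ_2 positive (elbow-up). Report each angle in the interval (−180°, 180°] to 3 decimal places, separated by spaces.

wrist centre = target − a_3·(cos φ, sin φ) = (-2.5978, 5.5000)
cos θ_2 = (36.9985−7²−3²)/(2·7·3) = -0.5000; θ_2 = 120.0023° (elbow-up)
β = atan2(5.5000,-2.5978) = 115.2826°; ψ = atan2(2.5980,5.4999) = 25.2849°
θ_1 = β − ψ = 89.9977°
θ_3 = φ − θ_1 − θ_2 = -60.0000° (wrapped to (-180°,180°])

89.998 120.002 -60.000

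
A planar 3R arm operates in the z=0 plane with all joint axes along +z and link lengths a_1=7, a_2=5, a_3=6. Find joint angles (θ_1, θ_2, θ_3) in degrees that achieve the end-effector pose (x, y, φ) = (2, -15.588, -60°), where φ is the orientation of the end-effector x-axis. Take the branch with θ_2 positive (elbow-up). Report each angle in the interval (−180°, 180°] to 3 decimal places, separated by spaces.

-120.004 60.009 -0.005

wrist centre = target − a_3·(cos φ, sin φ) = (-1.0000, -10.3918)
cos θ_2 = (108.9905−7²−5²)/(2·7·5) = 0.4999; θ_2 = 60.0090° (elbow-up)
β = atan2(-10.3918,-1.0000) = -95.4966°; ψ = atan2(4.3305,9.4993) = 24.5071°
θ_1 = β − ψ = -120.0037°
θ_3 = φ − θ_1 − θ_2 = -0.0052° (wrapped to (-180°,180°])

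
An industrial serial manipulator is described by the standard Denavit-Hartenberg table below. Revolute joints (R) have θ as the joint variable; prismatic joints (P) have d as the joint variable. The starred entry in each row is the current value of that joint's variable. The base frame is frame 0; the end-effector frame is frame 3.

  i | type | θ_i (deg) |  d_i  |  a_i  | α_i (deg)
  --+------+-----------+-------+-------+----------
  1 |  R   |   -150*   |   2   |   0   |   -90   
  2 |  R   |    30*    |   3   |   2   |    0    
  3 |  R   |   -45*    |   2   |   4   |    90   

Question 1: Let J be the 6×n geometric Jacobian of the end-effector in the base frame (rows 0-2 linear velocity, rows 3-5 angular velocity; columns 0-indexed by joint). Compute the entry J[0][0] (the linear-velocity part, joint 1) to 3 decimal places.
7.128

axis z_0 = ẑ; lever o_n−o_0 = (-2.3461,-7.1280,2.0353)
cross product → J_v[:, 0] = (7.1280,-2.3461,0.0000)
J_ω[:, 0] = z_0
entry J[0][0] = 7.1280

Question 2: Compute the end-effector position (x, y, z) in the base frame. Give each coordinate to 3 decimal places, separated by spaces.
after link 1: o_1 = (0.0000, 0.0000, 2.0000)
after link 2: o_2 = (-0.0000, -3.4641, 1.0000)
after link 3: o_3 = (-2.3461, -7.1280, 2.0353)

-2.346 -7.128 2.035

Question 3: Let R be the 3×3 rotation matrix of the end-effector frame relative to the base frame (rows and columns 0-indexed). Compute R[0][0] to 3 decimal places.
End-effector x-axis (col 0 of R) = (-0.8365,-0.4830,0.2588)
R[0][0] = -0.8365

-0.837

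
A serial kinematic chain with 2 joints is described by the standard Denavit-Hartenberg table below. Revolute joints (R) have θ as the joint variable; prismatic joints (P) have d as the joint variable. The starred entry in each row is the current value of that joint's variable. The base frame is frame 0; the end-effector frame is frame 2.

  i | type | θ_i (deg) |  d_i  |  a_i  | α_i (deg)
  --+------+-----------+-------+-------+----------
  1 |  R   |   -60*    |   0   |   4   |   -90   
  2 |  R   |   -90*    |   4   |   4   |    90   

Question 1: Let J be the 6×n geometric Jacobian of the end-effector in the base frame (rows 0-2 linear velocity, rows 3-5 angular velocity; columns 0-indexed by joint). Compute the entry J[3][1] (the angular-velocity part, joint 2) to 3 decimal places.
axis z_1 = (0.8660,0.5000,0.0000); lever o_n−o_1 = (3.4641,2.0000,4.0000)
cross product → J_v[:, 1] = (2.0000,-3.4641,-0.0000)
J_ω[:, 1] = z_1
entry J[3][1] = 0.8660

0.866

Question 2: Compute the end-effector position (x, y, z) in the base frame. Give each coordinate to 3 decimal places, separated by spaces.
after link 1: o_1 = (2.0000, -3.4641, 0.0000)
after link 2: o_2 = (5.4641, -1.4641, 4.0000)

5.464 -1.464 4.000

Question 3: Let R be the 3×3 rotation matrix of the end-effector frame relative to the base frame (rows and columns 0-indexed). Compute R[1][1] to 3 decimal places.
0.500

End-effector y-axis (col 1 of R) = (0.8660,0.5000,0.0000)
R[1][1] = 0.5000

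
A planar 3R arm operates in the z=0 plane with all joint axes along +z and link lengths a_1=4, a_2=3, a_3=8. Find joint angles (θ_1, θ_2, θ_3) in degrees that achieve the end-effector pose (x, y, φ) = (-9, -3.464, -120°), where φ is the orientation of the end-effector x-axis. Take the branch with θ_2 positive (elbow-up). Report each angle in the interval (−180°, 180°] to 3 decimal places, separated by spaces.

wrist centre = target − a_3·(cos φ, sin φ) = (-5.0000, 3.4642)
cos θ_2 = (37.0007−4²−3²)/(2·4·3) = 0.5000; θ_2 = 59.9981° (elbow-up)
β = atan2(3.4642,-5.0000) = 145.2842°; ψ = atan2(2.5980,5.5001) = 25.2842°
θ_1 = β − ψ = 120.0000°
θ_3 = φ − θ_1 − θ_2 = 60.0019° (wrapped to (-180°,180°])

120.000 59.998 60.002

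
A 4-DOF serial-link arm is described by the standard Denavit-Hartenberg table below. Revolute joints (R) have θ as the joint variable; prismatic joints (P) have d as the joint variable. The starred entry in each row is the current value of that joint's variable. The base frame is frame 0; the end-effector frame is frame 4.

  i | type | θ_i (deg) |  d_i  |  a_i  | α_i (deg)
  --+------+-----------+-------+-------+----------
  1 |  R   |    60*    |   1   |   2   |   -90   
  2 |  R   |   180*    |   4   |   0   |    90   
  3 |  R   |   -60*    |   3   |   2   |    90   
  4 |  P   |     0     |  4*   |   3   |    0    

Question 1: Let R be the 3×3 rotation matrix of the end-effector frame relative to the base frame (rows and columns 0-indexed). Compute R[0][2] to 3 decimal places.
0.866

End-effector z-axis (col 2 of R) = (0.8660,0.5000,-0.0000)
R[0][2] = 0.8660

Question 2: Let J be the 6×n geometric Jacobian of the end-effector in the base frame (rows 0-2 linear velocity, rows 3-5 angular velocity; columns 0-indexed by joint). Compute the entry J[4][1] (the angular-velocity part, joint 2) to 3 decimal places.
axis z_1 = (-0.8660,0.5000,0.0000); lever o_n−o_1 = (2.5000,-0.3301,-3.0000)
cross product → J_v[:, 1] = (-1.5000,-2.5981,-0.9641)
J_ω[:, 1] = z_1
entry J[4][1] = 0.5000

0.500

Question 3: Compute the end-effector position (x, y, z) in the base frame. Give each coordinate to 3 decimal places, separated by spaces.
3.500 1.402 -2.000

after link 1: o_1 = (1.0000, 1.7321, 1.0000)
after link 2: o_2 = (-2.4641, 3.7321, 1.0000)
after link 3: o_3 = (-1.4641, 2.0000, -2.0000)
after link 4: o_4 = (3.5000, 1.4019, -2.0000)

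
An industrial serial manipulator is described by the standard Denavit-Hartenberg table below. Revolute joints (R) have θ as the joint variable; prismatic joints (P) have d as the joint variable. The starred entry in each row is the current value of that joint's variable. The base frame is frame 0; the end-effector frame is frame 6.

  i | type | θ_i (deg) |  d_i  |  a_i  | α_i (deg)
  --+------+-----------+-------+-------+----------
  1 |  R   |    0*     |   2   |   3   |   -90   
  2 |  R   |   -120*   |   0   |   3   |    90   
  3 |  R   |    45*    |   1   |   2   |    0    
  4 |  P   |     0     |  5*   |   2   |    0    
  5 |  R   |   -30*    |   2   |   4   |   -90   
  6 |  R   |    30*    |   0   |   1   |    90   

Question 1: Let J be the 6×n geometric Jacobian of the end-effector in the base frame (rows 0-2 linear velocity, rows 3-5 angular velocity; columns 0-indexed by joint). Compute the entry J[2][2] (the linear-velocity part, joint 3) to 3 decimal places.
axis z_2 = (-0.8660,0.0000,-0.5000); lever o_n−o_2 = (-10.2595,4.0878,2.7700)
cross product → J_v[:, 2] = (2.0439,7.5286,-3.5402)
J_ω[:, 2] = z_2
entry J[2][2] = -3.5402

-3.540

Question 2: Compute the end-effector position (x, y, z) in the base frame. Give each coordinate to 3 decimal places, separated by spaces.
-8.760 4.088 7.368

after link 1: o_1 = (3.0000, 0.0000, 2.0000)
after link 2: o_2 = (1.5000, -0.0000, 4.5981)
after link 3: o_3 = (-0.0731, 1.4142, 5.3228)
after link 4: o_4 = (-5.1104, 2.8284, 4.0476)
after link 5: o_5 = (-8.7743, 3.8637, 6.3936)
after link 6: o_6 = (-8.7595, 4.0878, 7.3681)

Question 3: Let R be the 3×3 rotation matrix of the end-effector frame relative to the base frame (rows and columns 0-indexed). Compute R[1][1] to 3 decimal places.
0.966

End-effector y-axis (col 1 of R) = (0.1294,0.9659,-0.2241)
R[1][1] = 0.9659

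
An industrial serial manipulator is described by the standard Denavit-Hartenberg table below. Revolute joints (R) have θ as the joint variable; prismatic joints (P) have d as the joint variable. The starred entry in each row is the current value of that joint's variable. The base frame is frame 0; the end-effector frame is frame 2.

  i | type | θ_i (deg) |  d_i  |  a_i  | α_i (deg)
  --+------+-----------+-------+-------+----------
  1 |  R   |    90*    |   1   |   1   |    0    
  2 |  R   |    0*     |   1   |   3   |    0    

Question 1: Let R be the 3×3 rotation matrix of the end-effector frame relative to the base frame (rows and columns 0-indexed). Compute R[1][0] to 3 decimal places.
1.000

End-effector x-axis (col 0 of R) = (0.0000,1.0000,0.0000)
R[1][0] = 1.0000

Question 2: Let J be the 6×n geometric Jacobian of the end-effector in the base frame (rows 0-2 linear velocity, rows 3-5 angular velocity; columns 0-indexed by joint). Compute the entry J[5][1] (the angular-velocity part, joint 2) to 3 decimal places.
1.000

axis z_1 = (0.0000,0.0000,1.0000); lever o_n−o_1 = (0.0000,3.0000,1.0000)
cross product → J_v[:, 1] = (-3.0000,0.0000,0.0000)
J_ω[:, 1] = z_1
entry J[5][1] = 1.0000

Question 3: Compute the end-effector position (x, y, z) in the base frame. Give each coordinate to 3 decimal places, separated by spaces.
after link 1: o_1 = (0.0000, 1.0000, 1.0000)
after link 2: o_2 = (0.0000, 4.0000, 2.0000)

0.000 4.000 2.000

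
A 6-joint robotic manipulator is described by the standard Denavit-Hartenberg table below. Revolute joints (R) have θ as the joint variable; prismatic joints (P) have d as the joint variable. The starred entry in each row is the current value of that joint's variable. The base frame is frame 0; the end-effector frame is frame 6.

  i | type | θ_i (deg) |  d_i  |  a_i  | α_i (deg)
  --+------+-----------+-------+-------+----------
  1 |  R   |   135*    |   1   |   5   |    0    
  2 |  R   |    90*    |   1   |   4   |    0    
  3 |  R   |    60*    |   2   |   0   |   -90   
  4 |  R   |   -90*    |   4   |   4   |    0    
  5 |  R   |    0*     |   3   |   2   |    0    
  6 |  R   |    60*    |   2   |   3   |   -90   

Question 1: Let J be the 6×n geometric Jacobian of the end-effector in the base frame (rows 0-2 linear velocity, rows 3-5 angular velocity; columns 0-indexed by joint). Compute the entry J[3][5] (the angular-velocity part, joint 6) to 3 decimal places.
axis z_5 = (0.9659,0.2588,0.0000); lever o_n−o_5 = (2.6043,-1.9919,1.5000)
cross product → J_v[:, 5] = (0.3882,-1.4489,-2.5981)
J_ω[:, 5] = z_5
entry J[3][5] = 0.9659

0.966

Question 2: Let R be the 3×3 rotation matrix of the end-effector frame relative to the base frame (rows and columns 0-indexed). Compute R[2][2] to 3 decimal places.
-0.866

End-effector z-axis (col 2 of R) = (0.1294,-0.4830,-0.8660)
R[2][2] = -0.8660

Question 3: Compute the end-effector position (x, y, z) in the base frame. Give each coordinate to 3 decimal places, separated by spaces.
3.002 0.527 11.500

after link 1: o_1 = (-3.5355, 3.5355, 1.0000)
after link 2: o_2 = (-6.3640, 0.7071, 2.0000)
after link 3: o_3 = (-6.3640, 0.7071, 4.0000)
after link 4: o_4 = (-2.5003, 1.7424, 8.0000)
after link 5: o_5 = (0.3975, 2.5188, 10.0000)
after link 6: o_6 = (3.0018, 0.5269, 11.5000)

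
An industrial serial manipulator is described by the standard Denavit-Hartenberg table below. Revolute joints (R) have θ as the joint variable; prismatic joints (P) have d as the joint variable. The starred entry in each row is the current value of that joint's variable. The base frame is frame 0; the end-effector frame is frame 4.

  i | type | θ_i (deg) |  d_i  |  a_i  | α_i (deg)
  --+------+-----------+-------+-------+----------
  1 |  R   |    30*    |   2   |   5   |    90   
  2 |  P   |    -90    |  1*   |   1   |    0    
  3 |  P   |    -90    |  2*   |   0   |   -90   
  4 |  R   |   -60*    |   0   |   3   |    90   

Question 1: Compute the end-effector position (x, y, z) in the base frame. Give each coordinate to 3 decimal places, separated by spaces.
5.830 -3.098 1.000

after link 1: o_1 = (4.3301, 2.5000, 2.0000)
after link 2: o_2 = (4.8301, 1.6340, 1.0000)
after link 3: o_3 = (5.8301, -0.0981, 1.0000)
after link 4: o_4 = (5.8301, -3.0981, 1.0000)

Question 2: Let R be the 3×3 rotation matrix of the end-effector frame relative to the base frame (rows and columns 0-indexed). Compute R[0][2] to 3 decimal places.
1.000

End-effector z-axis (col 2 of R) = (1.0000,-0.0000,0.0000)
R[0][2] = 1.0000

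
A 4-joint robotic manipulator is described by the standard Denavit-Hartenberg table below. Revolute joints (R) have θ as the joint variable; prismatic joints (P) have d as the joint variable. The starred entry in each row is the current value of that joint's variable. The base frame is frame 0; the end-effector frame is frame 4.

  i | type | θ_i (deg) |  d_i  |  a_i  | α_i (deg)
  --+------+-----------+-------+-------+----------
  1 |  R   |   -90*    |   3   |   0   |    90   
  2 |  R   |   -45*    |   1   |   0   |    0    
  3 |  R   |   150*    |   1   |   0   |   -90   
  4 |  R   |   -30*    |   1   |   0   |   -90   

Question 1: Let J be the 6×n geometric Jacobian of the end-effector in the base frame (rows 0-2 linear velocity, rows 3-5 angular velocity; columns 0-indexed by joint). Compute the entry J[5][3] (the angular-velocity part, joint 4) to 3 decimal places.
-0.259

axis z_3 = (-0.0000,0.9659,-0.2588); lever o_n−o_3 = (0.0000,0.9659,-0.2588)
cross product → J_v[:, 3] = (0.0000,-0.0000,-0.0000)
J_ω[:, 3] = z_3
entry J[5][3] = -0.2588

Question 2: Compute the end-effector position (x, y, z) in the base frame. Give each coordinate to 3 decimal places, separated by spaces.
after link 1: o_1 = (0.0000, 0.0000, 3.0000)
after link 2: o_2 = (-1.0000, -0.0000, 3.0000)
after link 3: o_3 = (-2.0000, -0.0000, 3.0000)
after link 4: o_4 = (-2.0000, 0.9659, 2.7412)

-2.000 0.966 2.741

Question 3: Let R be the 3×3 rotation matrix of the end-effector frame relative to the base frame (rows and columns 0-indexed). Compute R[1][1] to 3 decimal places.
End-effector y-axis (col 1 of R) = (0.0000,-0.9659,0.2588)
R[1][1] = -0.9659

-0.966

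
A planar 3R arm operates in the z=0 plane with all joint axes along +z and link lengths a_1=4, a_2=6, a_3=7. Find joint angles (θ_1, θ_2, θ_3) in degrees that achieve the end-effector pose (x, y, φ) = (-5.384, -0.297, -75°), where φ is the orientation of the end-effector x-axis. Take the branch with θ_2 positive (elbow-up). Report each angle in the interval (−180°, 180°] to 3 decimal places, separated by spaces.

wrist centre = target − a_3·(cos φ, sin φ) = (-7.1957, 6.4645)
cos θ_2 = (93.5681−4²−6²)/(2·4·6) = 0.8660; θ_2 = 30.0027° (elbow-up)
β = atan2(6.4645,-7.1957) = 138.0642°; ψ = atan2(3.0002,9.1960) = 18.0692°
θ_1 = β − ψ = 119.9950°
θ_3 = φ − θ_1 − θ_2 = 135.0023° (wrapped to (-180°,180°])

119.995 30.003 135.002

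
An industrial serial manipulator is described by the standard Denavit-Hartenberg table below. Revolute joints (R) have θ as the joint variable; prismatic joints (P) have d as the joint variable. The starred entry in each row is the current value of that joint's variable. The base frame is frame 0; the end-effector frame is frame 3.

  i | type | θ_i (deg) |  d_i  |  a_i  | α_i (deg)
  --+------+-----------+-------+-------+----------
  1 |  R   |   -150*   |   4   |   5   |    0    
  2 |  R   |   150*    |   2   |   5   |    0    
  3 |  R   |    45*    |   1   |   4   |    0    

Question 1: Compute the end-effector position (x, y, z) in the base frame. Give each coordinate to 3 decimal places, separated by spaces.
after link 1: o_1 = (-4.3301, -2.5000, 4.0000)
after link 2: o_2 = (0.6699, -2.5000, 6.0000)
after link 3: o_3 = (3.4983, 0.3284, 7.0000)

3.498 0.328 7.000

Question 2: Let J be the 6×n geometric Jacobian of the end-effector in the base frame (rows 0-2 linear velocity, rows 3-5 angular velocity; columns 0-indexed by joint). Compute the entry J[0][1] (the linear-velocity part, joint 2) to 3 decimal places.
axis z_1 = (0.0000,0.0000,1.0000); lever o_n−o_1 = (7.8284,2.8284,3.0000)
cross product → J_v[:, 1] = (-2.8284,7.8284,0.0000)
J_ω[:, 1] = z_1
entry J[0][1] = -2.8284

-2.828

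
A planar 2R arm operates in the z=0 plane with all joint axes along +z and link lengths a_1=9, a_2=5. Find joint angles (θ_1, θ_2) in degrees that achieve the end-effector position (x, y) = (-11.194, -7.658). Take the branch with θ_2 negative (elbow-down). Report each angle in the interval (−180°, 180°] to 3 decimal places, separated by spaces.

-135.005 -29.989

cos θ_2 = (183.9506−9²−5²)/(2·9·5) = 0.8661; θ_2 = -29.9894° (elbow-down)
β = atan2(-7.6580,-11.1940) = -145.6233°; ψ = atan2(-2.4992,13.3306) = -10.6185°
θ_1 = β − ψ = -135.0049°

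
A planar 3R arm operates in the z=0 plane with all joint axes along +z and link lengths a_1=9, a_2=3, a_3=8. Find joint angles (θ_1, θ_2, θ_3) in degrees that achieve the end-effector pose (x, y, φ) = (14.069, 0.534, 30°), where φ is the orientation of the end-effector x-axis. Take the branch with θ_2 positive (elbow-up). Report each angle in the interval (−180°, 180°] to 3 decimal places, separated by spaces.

wrist centre = target − a_3·(cos φ, sin φ) = (7.1408, -3.4660)
cos θ_2 = (63.0041−9²−3²)/(2·9·3) = -0.4999; θ_2 = 119.9949° (elbow-up)
β = atan2(-3.4660,7.1408) = -25.8910°; ψ = atan2(2.5982,7.5002) = 19.1070°
θ_1 = β − ψ = -44.9980°
θ_3 = φ − θ_1 − θ_2 = -44.9970° (wrapped to (-180°,180°])

-44.998 119.995 -44.997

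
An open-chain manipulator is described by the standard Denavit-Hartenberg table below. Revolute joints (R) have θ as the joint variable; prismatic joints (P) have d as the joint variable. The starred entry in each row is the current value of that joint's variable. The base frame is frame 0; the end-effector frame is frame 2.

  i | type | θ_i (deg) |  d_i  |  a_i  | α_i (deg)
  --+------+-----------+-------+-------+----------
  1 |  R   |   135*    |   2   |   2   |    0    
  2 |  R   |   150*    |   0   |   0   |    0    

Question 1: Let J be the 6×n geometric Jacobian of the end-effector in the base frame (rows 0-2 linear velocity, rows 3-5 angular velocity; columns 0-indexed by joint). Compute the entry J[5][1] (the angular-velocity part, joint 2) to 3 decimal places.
1.000

axis z_1 = (0.0000,0.0000,1.0000); lever o_n−o_1 = (0.0000,0.0000,0.0000)
cross product → J_v[:, 1] = (0.0000,0.0000,0.0000)
J_ω[:, 1] = z_1
entry J[5][1] = 1.0000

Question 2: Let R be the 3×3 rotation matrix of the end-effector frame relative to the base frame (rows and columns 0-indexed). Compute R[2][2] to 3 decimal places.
1.000

End-effector z-axis (col 2 of R) = (0.0000,0.0000,1.0000)
R[2][2] = 1.0000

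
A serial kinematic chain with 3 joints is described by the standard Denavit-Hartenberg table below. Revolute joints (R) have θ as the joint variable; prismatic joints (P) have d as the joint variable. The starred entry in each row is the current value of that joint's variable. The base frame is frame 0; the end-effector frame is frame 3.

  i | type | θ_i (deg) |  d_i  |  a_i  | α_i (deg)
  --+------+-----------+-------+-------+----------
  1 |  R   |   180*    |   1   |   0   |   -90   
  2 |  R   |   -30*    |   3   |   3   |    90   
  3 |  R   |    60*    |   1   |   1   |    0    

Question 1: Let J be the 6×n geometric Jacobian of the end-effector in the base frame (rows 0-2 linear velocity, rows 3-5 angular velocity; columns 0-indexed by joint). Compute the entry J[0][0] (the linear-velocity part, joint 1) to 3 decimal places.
axis z_0 = ẑ; lever o_n−o_0 = (-2.5311,-3.8660,3.6160)
cross product → J_v[:, 0] = (3.8660,-2.5311,0.0000)
J_ω[:, 0] = z_0
entry J[0][0] = 3.8660

3.866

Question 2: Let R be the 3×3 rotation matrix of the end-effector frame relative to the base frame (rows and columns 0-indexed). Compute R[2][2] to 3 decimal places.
0.866

End-effector z-axis (col 2 of R) = (0.5000,-0.0000,0.8660)
R[2][2] = 0.8660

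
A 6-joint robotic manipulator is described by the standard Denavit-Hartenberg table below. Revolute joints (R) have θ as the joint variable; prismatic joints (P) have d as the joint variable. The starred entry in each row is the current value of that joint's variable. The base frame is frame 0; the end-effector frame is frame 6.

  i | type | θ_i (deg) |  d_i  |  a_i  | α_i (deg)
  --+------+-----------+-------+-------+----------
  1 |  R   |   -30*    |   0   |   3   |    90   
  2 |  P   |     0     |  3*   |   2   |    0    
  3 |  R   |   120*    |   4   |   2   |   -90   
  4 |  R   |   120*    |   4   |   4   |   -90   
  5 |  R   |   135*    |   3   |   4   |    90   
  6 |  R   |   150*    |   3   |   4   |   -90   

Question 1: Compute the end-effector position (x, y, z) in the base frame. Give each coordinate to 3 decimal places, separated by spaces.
after link 1: o_1 = (2.5981, -1.5000, 0.0000)
after link 2: o_2 = (2.8301, -5.0981, 0.0000)
after link 3: o_3 = (-0.0359, -8.0622, 1.7321)
after link 4: o_4 = (-0.4378, -3.8301, -2.0000)
after link 5: o_5 = (0.2214, -8.7712, -1.6110)
after link 6: o_6 = (3.1941, -7.0714, -5.2543)

3.194 -7.071 -5.254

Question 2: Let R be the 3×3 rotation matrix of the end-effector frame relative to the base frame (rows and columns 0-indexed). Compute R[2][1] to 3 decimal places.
-0.047

End-effector y-axis (col 1 of R) = (-0.9896,-0.1358,-0.0474)
R[2][1] = -0.0474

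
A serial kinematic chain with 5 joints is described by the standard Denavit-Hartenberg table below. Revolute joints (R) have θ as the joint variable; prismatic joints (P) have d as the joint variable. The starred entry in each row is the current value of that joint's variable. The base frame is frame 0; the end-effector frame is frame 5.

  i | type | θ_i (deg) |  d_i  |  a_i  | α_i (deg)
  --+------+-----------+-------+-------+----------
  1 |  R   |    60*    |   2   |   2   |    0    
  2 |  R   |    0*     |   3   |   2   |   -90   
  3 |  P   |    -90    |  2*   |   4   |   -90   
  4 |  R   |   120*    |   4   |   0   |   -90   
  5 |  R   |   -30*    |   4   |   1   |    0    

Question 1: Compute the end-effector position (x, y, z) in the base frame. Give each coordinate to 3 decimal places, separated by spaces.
after link 1: o_1 = (1.0000, 1.7321, 2.0000)
after link 2: o_2 = (2.0000, 3.4641, 5.0000)
after link 3: o_3 = (0.2679, 4.4641, 9.0000)
after link 4: o_4 = (2.2679, 7.9282, 9.0000)
after link 5: o_5 = (1.4354, 8.9862, 5.1029)

1.435 8.986 5.103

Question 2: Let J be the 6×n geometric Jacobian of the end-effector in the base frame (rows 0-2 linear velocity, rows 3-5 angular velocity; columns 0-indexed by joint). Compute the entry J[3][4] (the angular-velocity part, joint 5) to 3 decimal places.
axis z_4 = (-0.4330,0.2500,-0.8660); lever o_n−o_4 = (-0.8325,1.0580,-3.8971)
cross product → J_v[:, 4] = (-0.0580,-0.9665,-0.2500)
J_ω[:, 4] = z_4
entry J[3][4] = -0.4330

-0.433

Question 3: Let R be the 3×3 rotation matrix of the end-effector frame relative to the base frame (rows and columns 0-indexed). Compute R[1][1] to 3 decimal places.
End-effector y-axis (col 1 of R) = (-0.0580,-0.9665,-0.2500)
R[1][1] = -0.9665

-0.967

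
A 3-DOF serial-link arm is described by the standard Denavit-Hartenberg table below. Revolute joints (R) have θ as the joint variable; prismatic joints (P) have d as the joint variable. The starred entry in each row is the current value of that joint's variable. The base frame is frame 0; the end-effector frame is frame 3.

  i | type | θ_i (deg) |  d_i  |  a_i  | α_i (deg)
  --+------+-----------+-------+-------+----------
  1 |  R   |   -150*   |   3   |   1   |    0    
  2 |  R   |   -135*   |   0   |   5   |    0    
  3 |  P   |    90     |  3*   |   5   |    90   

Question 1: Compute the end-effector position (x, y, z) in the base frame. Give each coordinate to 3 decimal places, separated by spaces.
after link 1: o_1 = (-0.8660, -0.5000, 3.0000)
after link 2: o_2 = (0.4281, 4.3296, 3.0000)
after link 3: o_3 = (-4.4016, 5.6237, 6.0000)

-4.402 5.624 6.000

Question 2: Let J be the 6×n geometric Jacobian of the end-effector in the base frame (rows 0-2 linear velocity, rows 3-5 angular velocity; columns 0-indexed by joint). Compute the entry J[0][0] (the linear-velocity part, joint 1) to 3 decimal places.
-5.624

axis z_0 = ẑ; lever o_n−o_0 = (-4.4016,5.6237,6.0000)
cross product → J_v[:, 0] = (-5.6237,-4.4016,0.0000)
J_ω[:, 0] = z_0
entry J[0][0] = -5.6237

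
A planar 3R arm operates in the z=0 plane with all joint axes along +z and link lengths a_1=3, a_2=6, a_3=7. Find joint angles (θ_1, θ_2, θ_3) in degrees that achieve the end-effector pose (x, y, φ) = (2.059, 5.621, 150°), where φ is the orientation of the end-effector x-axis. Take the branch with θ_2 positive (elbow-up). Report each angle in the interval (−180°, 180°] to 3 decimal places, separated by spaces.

wrist centre = target − a_3·(cos φ, sin φ) = (8.1212, 2.1210)
cos θ_2 = (70.4522−3²−6²)/(2·3·6) = 0.7070; θ_2 = 45.0083° (elbow-up)
β = atan2(2.1210,8.1212) = 14.6369°; ψ = atan2(4.2433,7.2420) = 30.3669°
θ_1 = β − ψ = -15.7300°
θ_3 = φ − θ_1 − θ_2 = 120.7217° (wrapped to (-180°,180°])

-15.730 45.008 120.722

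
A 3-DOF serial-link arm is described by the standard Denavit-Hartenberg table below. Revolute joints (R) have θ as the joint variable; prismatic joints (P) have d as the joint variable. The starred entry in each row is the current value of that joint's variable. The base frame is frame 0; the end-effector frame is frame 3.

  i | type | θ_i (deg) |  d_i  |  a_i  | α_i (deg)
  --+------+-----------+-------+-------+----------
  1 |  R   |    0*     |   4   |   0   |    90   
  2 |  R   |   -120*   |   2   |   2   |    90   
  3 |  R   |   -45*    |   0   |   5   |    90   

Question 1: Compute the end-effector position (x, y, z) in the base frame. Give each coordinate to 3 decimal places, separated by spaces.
after link 1: o_1 = (0.0000, 0.0000, 4.0000)
after link 2: o_2 = (-1.0000, -2.0000, 2.2679)
after link 3: o_3 = (-2.7678, 1.5355, -0.7939)

-2.768 1.536 -0.794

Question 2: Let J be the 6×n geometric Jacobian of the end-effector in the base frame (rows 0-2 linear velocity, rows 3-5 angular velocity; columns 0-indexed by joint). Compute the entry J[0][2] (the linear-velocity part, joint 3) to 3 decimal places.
axis z_2 = (-0.8660,-0.0000,0.5000); lever o_n−o_2 = (-1.7678,3.5355,-3.0619)
cross product → J_v[:, 2] = (-1.7678,-3.5355,-3.0619)
J_ω[:, 2] = z_2
entry J[0][2] = -1.7678

-1.768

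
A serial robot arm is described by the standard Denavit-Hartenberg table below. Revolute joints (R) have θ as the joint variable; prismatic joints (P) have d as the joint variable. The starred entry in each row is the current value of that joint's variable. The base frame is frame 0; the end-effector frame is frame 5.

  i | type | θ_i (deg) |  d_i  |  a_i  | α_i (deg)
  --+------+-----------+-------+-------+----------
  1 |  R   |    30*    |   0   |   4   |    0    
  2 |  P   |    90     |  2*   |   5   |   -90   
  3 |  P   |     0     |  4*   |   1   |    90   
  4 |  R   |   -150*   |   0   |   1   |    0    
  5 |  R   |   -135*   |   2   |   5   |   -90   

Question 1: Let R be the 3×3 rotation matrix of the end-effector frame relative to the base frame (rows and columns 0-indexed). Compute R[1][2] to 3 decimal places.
End-effector z-axis (col 2 of R) = (0.2588,-0.9659,0.0000)
R[1][2] = -0.9659

-0.966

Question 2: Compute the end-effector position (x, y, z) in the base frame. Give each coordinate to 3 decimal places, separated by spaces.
after link 1: o_1 = (3.4641, 2.0000, 0.0000)
after link 2: o_2 = (0.9641, 6.3301, 2.0000)
after link 3: o_3 = (-3.0000, 5.1962, 2.0000)
after link 4: o_4 = (-2.1340, 4.6962, 2.0000)
after link 5: o_5 = (-6.9636, 3.4021, 4.0000)

-6.964 3.402 4.000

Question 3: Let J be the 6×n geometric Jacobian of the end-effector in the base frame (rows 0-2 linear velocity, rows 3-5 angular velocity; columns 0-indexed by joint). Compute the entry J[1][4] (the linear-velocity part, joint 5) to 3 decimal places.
-4.830

axis z_4 = (0.0000,-0.0000,1.0000); lever o_n−o_4 = (-4.8296,-1.2941,2.0000)
cross product → J_v[:, 4] = (1.2941,-4.8296,-0.0000)
J_ω[:, 4] = z_4
entry J[1][4] = -4.8296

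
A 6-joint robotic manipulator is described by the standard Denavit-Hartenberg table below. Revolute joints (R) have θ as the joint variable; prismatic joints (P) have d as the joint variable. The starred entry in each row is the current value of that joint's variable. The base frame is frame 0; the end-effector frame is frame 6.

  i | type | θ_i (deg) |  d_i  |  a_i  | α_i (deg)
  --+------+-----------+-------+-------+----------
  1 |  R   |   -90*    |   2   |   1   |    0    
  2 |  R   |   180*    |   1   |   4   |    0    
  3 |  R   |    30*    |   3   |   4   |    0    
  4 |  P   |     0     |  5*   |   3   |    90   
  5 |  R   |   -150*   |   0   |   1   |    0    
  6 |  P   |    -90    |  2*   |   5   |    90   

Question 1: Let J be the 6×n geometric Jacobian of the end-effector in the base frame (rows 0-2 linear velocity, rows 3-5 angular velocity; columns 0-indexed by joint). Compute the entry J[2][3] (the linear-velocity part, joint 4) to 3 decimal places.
1.000

prismatic axis z_3 = (0.0000,0.0000,1.0000)
J_v[:, 3] = z_3; J_ω[:, 3] = (0,0,0)
entry J[2][3] = 1.0000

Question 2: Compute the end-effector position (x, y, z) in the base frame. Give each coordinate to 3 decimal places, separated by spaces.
after link 1: o_1 = (0.0000, -1.0000, 2.0000)
after link 2: o_2 = (0.0000, 3.0000, 3.0000)
after link 3: o_3 = (-2.0000, 6.4641, 6.0000)
after link 4: o_4 = (-3.5000, 9.0622, 11.0000)
after link 5: o_5 = (-3.0670, 8.3122, 10.5000)
after link 6: o_6 = (-0.0849, 7.1471, 14.8301)

-0.085 7.147 14.830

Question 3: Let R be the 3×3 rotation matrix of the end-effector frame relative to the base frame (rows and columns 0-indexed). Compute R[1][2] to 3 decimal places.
End-effector z-axis (col 2 of R) = (-0.4330,0.7500,0.5000)
R[1][2] = 0.7500

0.750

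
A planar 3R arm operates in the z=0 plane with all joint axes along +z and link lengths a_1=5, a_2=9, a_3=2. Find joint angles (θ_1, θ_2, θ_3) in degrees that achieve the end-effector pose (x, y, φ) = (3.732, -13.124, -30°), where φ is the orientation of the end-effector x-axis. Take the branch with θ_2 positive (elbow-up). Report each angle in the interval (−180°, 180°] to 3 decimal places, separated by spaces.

-120.004 60.006 29.998

wrist centre = target − a_3·(cos φ, sin φ) = (1.9999, -12.1240)
cos θ_2 = (150.9912−5²−9²)/(2·5·9) = 0.4999; θ_2 = 60.0065° (elbow-up)
β = atan2(-12.1240,1.9999) = -80.6330°; ψ = atan2(7.7947,9.4991) = 39.3714°
θ_1 = β − ψ = -120.0044°
θ_3 = φ − θ_1 − θ_2 = 29.9979° (wrapped to (-180°,180°])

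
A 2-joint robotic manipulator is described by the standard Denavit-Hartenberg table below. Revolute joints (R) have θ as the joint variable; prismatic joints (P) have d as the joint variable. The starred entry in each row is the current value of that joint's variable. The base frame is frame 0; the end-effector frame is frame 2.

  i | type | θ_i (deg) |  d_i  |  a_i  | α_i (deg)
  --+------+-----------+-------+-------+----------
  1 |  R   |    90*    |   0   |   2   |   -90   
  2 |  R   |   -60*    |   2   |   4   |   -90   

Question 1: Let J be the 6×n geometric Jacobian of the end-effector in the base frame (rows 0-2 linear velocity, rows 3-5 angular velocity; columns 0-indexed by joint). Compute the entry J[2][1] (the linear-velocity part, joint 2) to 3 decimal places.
axis z_1 = (-1.0000,0.0000,0.0000); lever o_n−o_1 = (-2.0000,2.0000,3.4641)
cross product → J_v[:, 1] = (0.0000,3.4641,-2.0000)
J_ω[:, 1] = z_1
entry J[2][1] = -2.0000

-2.000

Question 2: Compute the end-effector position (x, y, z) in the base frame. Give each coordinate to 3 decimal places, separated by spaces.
after link 1: o_1 = (0.0000, 2.0000, 0.0000)
after link 2: o_2 = (-2.0000, 4.0000, 3.4641)

-2.000 4.000 3.464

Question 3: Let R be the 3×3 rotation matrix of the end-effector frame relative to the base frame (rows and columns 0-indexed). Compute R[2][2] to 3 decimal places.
End-effector z-axis (col 2 of R) = (-0.0000,0.8660,-0.5000)
R[2][2] = -0.5000

-0.500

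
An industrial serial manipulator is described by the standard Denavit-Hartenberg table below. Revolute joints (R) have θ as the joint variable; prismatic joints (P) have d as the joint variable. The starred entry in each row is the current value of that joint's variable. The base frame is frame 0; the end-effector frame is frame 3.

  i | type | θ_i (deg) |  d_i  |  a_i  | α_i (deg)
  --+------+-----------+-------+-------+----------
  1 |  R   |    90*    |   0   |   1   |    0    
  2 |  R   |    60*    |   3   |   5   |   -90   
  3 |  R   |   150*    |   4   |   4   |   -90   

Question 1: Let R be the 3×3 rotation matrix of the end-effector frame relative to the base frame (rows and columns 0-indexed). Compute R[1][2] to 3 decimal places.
End-effector z-axis (col 2 of R) = (0.4330,-0.2500,0.8660)
R[1][2] = -0.2500

-0.250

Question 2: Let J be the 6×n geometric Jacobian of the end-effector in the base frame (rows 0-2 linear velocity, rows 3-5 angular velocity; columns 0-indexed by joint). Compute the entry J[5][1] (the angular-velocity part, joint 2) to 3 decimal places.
1.000

axis z_1 = (0.0000,0.0000,1.0000); lever o_n−o_1 = (-3.3301,-2.6962,1.0000)
cross product → J_v[:, 1] = (2.6962,-3.3301,0.0000)
J_ω[:, 1] = z_1
entry J[5][1] = 1.0000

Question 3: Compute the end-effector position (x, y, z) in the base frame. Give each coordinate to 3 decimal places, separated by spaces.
after link 1: o_1 = (0.0000, 1.0000, 0.0000)
after link 2: o_2 = (-4.3301, 3.5000, 3.0000)
after link 3: o_3 = (-3.3301, -1.6962, 1.0000)

-3.330 -1.696 1.000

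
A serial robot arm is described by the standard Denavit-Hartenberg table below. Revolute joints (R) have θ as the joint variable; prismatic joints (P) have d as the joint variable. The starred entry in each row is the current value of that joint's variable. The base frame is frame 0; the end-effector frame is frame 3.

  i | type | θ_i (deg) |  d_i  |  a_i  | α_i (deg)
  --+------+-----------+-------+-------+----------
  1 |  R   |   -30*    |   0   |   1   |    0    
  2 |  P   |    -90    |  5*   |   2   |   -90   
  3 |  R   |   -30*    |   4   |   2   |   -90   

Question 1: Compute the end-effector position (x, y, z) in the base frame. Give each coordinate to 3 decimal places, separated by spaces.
2.464 -5.732 6.000

after link 1: o_1 = (0.8660, -0.5000, 0.0000)
after link 2: o_2 = (-0.1340, -2.2321, 5.0000)
after link 3: o_3 = (2.4641, -5.7321, 6.0000)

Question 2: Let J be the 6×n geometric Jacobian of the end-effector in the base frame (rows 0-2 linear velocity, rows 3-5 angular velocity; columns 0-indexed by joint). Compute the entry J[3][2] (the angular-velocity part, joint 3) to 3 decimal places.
axis z_2 = (0.8660,-0.5000,0.0000); lever o_n−o_2 = (2.5981,-3.5000,1.0000)
cross product → J_v[:, 2] = (-0.5000,-0.8660,-1.7321)
J_ω[:, 2] = z_2
entry J[3][2] = 0.8660

0.866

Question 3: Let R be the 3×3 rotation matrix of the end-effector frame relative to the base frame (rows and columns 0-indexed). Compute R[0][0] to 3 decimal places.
End-effector x-axis (col 0 of R) = (-0.4330,-0.7500,0.5000)
R[0][0] = -0.4330

-0.433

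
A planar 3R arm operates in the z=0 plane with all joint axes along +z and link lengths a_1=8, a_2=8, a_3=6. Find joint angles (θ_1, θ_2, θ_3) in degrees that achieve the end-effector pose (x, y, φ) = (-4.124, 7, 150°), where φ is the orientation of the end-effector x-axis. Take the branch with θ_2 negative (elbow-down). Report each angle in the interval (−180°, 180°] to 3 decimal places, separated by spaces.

149.995 -149.999 150.004

wrist centre = target − a_3·(cos φ, sin φ) = (1.0722, 4.0000)
cos θ_2 = (17.1495−8²−8²)/(2·8·8) = -0.8660; θ_2 = -149.9993° (elbow-down)
β = atan2(4.0000,1.0722) = 74.9952°; ψ = atan2(-4.0001,1.0718) = -74.9997°
θ_1 = β − ψ = 149.9949°
θ_3 = φ − θ_1 − θ_2 = 150.0044° (wrapped to (-180°,180°])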